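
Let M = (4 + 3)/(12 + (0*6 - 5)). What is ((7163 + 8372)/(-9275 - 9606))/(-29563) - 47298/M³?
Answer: -110463391081/2335477 ≈ -47298.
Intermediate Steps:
M = 1 (M = 7/(12 + (0 - 5)) = 7/(12 - 5) = 7/7 = 7*(⅐) = 1)
((7163 + 8372)/(-9275 - 9606))/(-29563) - 47298/M³ = ((7163 + 8372)/(-9275 - 9606))/(-29563) - 47298/(1³) = (15535/(-18881))*(-1/29563) - 47298/1 = (15535*(-1/18881))*(-1/29563) - 47298*1 = -65/79*(-1/29563) - 47298 = 65/2335477 - 47298 = -110463391081/2335477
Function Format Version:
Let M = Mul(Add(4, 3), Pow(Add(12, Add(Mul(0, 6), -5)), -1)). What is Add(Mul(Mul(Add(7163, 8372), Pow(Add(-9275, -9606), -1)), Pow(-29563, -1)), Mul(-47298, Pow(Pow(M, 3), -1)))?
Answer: Rational(-110463391081, 2335477) ≈ -47298.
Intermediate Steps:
M = 1 (M = Mul(7, Pow(Add(12, Add(0, -5)), -1)) = Mul(7, Pow(Add(12, -5), -1)) = Mul(7, Pow(7, -1)) = Mul(7, Rational(1, 7)) = 1)
Add(Mul(Mul(Add(7163, 8372), Pow(Add(-9275, -9606), -1)), Pow(-29563, -1)), Mul(-47298, Pow(Pow(M, 3), -1))) = Add(Mul(Mul(Add(7163, 8372), Pow(Add(-9275, -9606), -1)), Pow(-29563, -1)), Mul(-47298, Pow(Pow(1, 3), -1))) = Add(Mul(Mul(15535, Pow(-18881, -1)), Rational(-1, 29563)), Mul(-47298, Pow(1, -1))) = Add(Mul(Mul(15535, Rational(-1, 18881)), Rational(-1, 29563)), Mul(-47298, 1)) = Add(Mul(Rational(-65, 79), Rational(-1, 29563)), -47298) = Add(Rational(65, 2335477), -47298) = Rational(-110463391081, 2335477)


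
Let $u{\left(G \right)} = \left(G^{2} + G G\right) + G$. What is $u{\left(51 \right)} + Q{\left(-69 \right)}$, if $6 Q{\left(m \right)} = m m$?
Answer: $\frac{12093}{2} \approx 6046.5$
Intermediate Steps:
$Q{\left(m \right)} = \frac{m^{2}}{6}$ ($Q{\left(m \right)} = \frac{m m}{6} = \frac{m^{2}}{6}$)
$u{\left(G \right)} = G + 2 G^{2}$ ($u{\left(G \right)} = \left(G^{2} + G^{2}\right) + G = 2 G^{2} + G = G + 2 G^{2}$)
$u{\left(51 \right)} + Q{\left(-69 \right)} = 51 \left(1 + 2 \cdot 51\right) + \frac{\left(-69\right)^{2}}{6} = 51 \left(1 + 102\right) + \frac{1}{6} \cdot 4761 = 51 \cdot 103 + \frac{1587}{2} = 5253 + \frac{1587}{2} = \frac{12093}{2}$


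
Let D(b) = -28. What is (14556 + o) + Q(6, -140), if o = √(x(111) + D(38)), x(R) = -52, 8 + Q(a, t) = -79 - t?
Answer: 14609 + 4*I*√5 ≈ 14609.0 + 8.9443*I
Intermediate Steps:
Q(a, t) = -87 - t (Q(a, t) = -8 + (-79 - t) = -87 - t)
o = 4*I*√5 (o = √(-52 - 28) = √(-80) = 4*I*√5 ≈ 8.9443*I)
(14556 + o) + Q(6, -140) = (14556 + 4*I*√5) + (-87 - 1*(-140)) = (14556 + 4*I*√5) + (-87 + 140) = (14556 + 4*I*√5) + 53 = 14609 + 4*I*√5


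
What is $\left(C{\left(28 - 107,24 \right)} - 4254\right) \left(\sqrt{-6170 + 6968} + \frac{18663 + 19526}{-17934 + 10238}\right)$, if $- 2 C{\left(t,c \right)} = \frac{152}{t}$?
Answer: $\frac{6415561055}{303992} - \frac{335990 \sqrt{798}}{79} \approx -99039.0$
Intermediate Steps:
$C{\left(t,c \right)} = - \frac{76}{t}$ ($C{\left(t,c \right)} = - \frac{152 \frac{1}{t}}{2} = - \frac{76}{t}$)
$\left(C{\left(28 - 107,24 \right)} - 4254\right) \left(\sqrt{-6170 + 6968} + \frac{18663 + 19526}{-17934 + 10238}\right) = \left(- \frac{76}{28 - 107} - 4254\right) \left(\sqrt{-6170 + 6968} + \frac{18663 + 19526}{-17934 + 10238}\right) = \left(- \frac{76}{-79} - 4254\right) \left(\sqrt{798} + \frac{38189}{-7696}\right) = \left(\left(-76\right) \left(- \frac{1}{79}\right) - 4254\right) \left(\sqrt{798} + 38189 \left(- \frac{1}{7696}\right)\right) = \left(\frac{76}{79} - 4254\right) \left(\sqrt{798} - \frac{38189}{7696}\right) = - \frac{335990 \left(- \frac{38189}{7696} + \sqrt{798}\right)}{79} = \frac{6415561055}{303992} - \frac{335990 \sqrt{798}}{79}$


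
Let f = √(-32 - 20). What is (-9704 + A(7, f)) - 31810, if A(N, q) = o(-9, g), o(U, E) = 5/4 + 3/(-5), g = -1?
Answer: -830267/20 ≈ -41513.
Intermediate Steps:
f = 2*I*√13 (f = √(-52) = 2*I*√13 ≈ 7.2111*I)
o(U, E) = 13/20 (o(U, E) = 5*(¼) + 3*(-⅕) = 5/4 - ⅗ = 13/20)
A(N, q) = 13/20
(-9704 + A(7, f)) - 31810 = (-9704 + 13/20) - 31810 = -194067/20 - 31810 = -830267/20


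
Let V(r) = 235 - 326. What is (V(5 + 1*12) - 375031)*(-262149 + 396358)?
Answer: -50344748498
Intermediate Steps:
V(r) = -91
(V(5 + 1*12) - 375031)*(-262149 + 396358) = (-91 - 375031)*(-262149 + 396358) = -375122*134209 = -50344748498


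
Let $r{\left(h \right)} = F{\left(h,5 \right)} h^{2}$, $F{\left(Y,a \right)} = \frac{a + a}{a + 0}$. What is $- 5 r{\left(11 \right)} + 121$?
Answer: $-1089$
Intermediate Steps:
$F{\left(Y,a \right)} = 2$ ($F{\left(Y,a \right)} = \frac{2 a}{a} = 2$)
$r{\left(h \right)} = 2 h^{2}$
$- 5 r{\left(11 \right)} + 121 = - 5 \cdot 2 \cdot 11^{2} + 121 = - 5 \cdot 2 \cdot 121 + 121 = \left(-5\right) 242 + 121 = -1210 + 121 = -1089$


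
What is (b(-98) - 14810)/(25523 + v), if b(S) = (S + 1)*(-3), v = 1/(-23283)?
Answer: -338045877/594252008 ≈ -0.56886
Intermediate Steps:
v = -1/23283 ≈ -4.2950e-5
b(S) = -3 - 3*S (b(S) = (1 + S)*(-3) = -3 - 3*S)
(b(-98) - 14810)/(25523 + v) = ((-3 - 3*(-98)) - 14810)/(25523 - 1/23283) = ((-3 + 294) - 14810)/(594252008/23283) = (291 - 14810)*(23283/594252008) = -14519*23283/594252008 = -338045877/594252008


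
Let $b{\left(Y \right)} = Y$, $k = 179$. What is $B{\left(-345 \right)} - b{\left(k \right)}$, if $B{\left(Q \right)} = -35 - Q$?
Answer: $131$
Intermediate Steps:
$B{\left(-345 \right)} - b{\left(k \right)} = \left(-35 - -345\right) - 179 = \left(-35 + 345\right) - 179 = 310 - 179 = 131$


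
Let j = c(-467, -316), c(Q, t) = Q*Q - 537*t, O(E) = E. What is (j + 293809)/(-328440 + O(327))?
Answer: -681590/328113 ≈ -2.0773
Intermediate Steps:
c(Q, t) = Q² - 537*t
j = 387781 (j = (-467)² - 537*(-316) = 218089 + 169692 = 387781)
(j + 293809)/(-328440 + O(327)) = (387781 + 293809)/(-328440 + 327) = 681590/(-328113) = 681590*(-1/328113) = -681590/328113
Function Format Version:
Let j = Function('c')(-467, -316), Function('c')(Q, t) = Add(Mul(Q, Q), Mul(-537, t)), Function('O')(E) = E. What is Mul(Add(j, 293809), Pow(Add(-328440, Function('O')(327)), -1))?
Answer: Rational(-681590, 328113) ≈ -2.0773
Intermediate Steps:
Function('c')(Q, t) = Add(Pow(Q, 2), Mul(-537, t))
j = 387781 (j = Add(Pow(-467, 2), Mul(-537, -316)) = Add(218089, 169692) = 387781)
Mul(Add(j, 293809), Pow(Add(-328440, Function('O')(327)), -1)) = Mul(Add(387781, 293809), Pow(Add(-328440, 327), -1)) = Mul(681590, Pow(-328113, -1)) = Mul(681590, Rational(-1, 328113)) = Rational(-681590, 328113)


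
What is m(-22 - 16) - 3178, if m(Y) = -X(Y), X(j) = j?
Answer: -3140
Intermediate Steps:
m(Y) = -Y
m(-22 - 16) - 3178 = -(-22 - 16) - 3178 = -1*(-38) - 3178 = 38 - 3178 = -3140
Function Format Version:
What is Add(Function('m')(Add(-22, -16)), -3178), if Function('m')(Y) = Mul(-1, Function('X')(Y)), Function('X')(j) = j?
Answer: -3140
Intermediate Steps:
Function('m')(Y) = Mul(-1, Y)
Add(Function('m')(Add(-22, -16)), -3178) = Add(Mul(-1, Add(-22, -16)), -3178) = Add(Mul(-1, -38), -3178) = Add(38, -3178) = -3140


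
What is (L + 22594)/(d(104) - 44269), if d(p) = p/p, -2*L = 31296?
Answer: -3473/22134 ≈ -0.15691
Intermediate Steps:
L = -15648 (L = -1/2*31296 = -15648)
d(p) = 1
(L + 22594)/(d(104) - 44269) = (-15648 + 22594)/(1 - 44269) = 6946/(-44268) = 6946*(-1/44268) = -3473/22134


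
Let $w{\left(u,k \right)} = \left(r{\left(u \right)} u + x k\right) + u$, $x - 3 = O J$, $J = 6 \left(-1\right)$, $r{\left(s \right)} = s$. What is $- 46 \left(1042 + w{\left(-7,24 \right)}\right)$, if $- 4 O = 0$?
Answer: $-53176$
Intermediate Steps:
$O = 0$ ($O = \left(- \frac{1}{4}\right) 0 = 0$)
$J = -6$
$x = 3$ ($x = 3 + 0 \left(-6\right) = 3 + 0 = 3$)
$w{\left(u,k \right)} = u + u^{2} + 3 k$ ($w{\left(u,k \right)} = \left(u u + 3 k\right) + u = \left(u^{2} + 3 k\right) + u = u + u^{2} + 3 k$)
$- 46 \left(1042 + w{\left(-7,24 \right)}\right) = - 46 \left(1042 + \left(-7 + \left(-7\right)^{2} + 3 \cdot 24\right)\right) = - 46 \left(1042 + \left(-7 + 49 + 72\right)\right) = - 46 \left(1042 + 114\right) = \left(-46\right) 1156 = -53176$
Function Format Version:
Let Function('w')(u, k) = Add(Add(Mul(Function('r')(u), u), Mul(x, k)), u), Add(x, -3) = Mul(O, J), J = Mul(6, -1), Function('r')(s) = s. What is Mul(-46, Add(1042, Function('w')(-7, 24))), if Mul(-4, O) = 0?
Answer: -53176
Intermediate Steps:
O = 0 (O = Mul(Rational(-1, 4), 0) = 0)
J = -6
x = 3 (x = Add(3, Mul(0, -6)) = Add(3, 0) = 3)
Function('w')(u, k) = Add(u, Pow(u, 2), Mul(3, k)) (Function('w')(u, k) = Add(Add(Mul(u, u), Mul(3, k)), u) = Add(Add(Pow(u, 2), Mul(3, k)), u) = Add(u, Pow(u, 2), Mul(3, k)))
Mul(-46, Add(1042, Function('w')(-7, 24))) = Mul(-46, Add(1042, Add(-7, Pow(-7, 2), Mul(3, 24)))) = Mul(-46, Add(1042, Add(-7, 49, 72))) = Mul(-46, Add(1042, 114)) = Mul(-46, 1156) = -53176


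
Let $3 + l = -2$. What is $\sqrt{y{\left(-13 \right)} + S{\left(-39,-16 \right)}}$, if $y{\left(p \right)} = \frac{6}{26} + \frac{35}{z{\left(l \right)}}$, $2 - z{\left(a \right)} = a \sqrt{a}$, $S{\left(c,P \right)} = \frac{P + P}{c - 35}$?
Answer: $\sqrt{\frac{319}{481} + \frac{35}{2 + 5 i \sqrt{5}}} \approx 1.495 - 1.0145 i$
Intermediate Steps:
$l = -5$ ($l = -3 - 2 = -5$)
$S{\left(c,P \right)} = \frac{2 P}{-35 + c}$
$z{\left(a \right)} = 2 - a^{\frac{3}{2}}$ ($z{\left(a \right)} = 2 - a \sqrt{a} = 2 - a^{\frac{3}{2}}$)
$y{\left(p \right)} = \frac{3}{13} + \frac{35}{2 + 5 i \sqrt{5}}$ ($y{\left(p \right)} = \frac{6}{26} + \frac{35}{2 - \left(-5\right)^{\frac{3}{2}}} = 6 \cdot \frac{1}{26} + \frac{35}{2 - - 5 i \sqrt{5}} = \frac{3}{13} + \frac{35}{2 + 5 i \sqrt{5}}$)
$\sqrt{y{\left(-13 \right)} + S{\left(-39,-16 \right)}} = \sqrt{\left(\frac{1297}{1677} - \frac{175 i \sqrt{5}}{129}\right) + 2 \left(-16\right) \frac{1}{-35 - 39}} = \sqrt{\left(\frac{1297}{1677} - \frac{175 i \sqrt{5}}{129}\right) + 2 \left(-16\right) \frac{1}{-74}} = \sqrt{\left(\frac{1297}{1677} - \frac{175 i \sqrt{5}}{129}\right) + 2 \left(-16\right) \left(- \frac{1}{74}\right)} = \sqrt{\left(\frac{1297}{1677} - \frac{175 i \sqrt{5}}{129}\right) + \frac{16}{37}} = \sqrt{\frac{74821}{62049} - \frac{175 i \sqrt{5}}{129}}$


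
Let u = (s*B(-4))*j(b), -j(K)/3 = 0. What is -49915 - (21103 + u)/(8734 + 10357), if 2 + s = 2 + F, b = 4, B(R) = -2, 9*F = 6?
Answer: -952948368/19091 ≈ -49916.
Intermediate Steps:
F = ⅔ (F = (⅑)*6 = ⅔ ≈ 0.66667)
j(K) = 0 (j(K) = -3*0 = 0)
s = ⅔ (s = -2 + (2 + ⅔) = -2 + 8/3 = ⅔ ≈ 0.66667)
u = 0 (u = ((⅔)*(-2))*0 = -4/3*0 = 0)
-49915 - (21103 + u)/(8734 + 10357) = -49915 - (21103 + 0)/(8734 + 10357) = -49915 - 21103/19091 = -952948368/19091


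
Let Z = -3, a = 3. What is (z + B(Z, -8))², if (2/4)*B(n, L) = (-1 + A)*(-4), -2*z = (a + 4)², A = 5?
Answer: 12769/4 ≈ 3192.3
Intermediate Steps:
z = -49/2 (z = -(3 + 4)²/2 = -½*7² = -½*49 = -49/2 ≈ -24.500)
B(n, L) = -32 (B(n, L) = 2*((-1 + 5)*(-4)) = 2*(4*(-4)) = 2*(-16) = -32)
(z + B(Z, -8))² = (-49/2 - 32)² = (-113/2)² = 12769/4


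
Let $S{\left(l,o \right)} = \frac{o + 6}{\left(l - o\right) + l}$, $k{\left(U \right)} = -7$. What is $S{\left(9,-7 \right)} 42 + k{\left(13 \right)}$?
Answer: $- \frac{217}{25} \approx -8.68$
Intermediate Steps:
$S{\left(l,o \right)} = \frac{6 + o}{- o + 2 l}$
$S{\left(9,-7 \right)} 42 + k{\left(13 \right)} = \frac{6 - 7}{\left(-1\right) \left(-7\right) + 2 \cdot 9} \cdot 42 - 7 = \frac{1}{7 + 18} \left(-1\right) 42 - 7 = \frac{1}{25} \left(-1\right) 42 - 7 = \left(- \frac{1}{25}\right) 42 - 7 = - \frac{42}{25} - 7 = - \frac{217}{25}$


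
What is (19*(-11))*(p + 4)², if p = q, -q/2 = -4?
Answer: -30096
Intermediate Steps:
q = 8 (q = -2*(-4) = 8)
p = 8
(19*(-11))*(p + 4)² = (19*(-11))*(8 + 4)² = -209*12² = -209*144 = -30096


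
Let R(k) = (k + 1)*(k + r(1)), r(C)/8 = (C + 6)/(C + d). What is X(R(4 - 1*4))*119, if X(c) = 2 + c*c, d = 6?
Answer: 7854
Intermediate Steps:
r(C) = 8 (r(C) = 8*((C + 6)/(C + 6)) = 8*((6 + C)/(6 + C)) = 8*1 = 8)
R(k) = (1 + k)*(8 + k) (R(k) = (k + 1)*(k + 8) = (1 + k)*(8 + k))
X(c) = 2 + c**2
X(R(4 - 1*4))*119 = (2 + (8 + (4 - 1*4)**2 + 9*(4 - 1*4))**2)*119 = (2 + (8 + (4 - 4)**2 + 9*(4 - 4))**2)*119 = (2 + (8 + 0**2 + 9*0)**2)*119 = (2 + (8 + 0 + 0)**2)*119 = (2 + 8**2)*119 = (2 + 64)*119 = 66*119 = 7854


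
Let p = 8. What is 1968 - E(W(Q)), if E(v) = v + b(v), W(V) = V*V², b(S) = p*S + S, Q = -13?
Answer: 23938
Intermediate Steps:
b(S) = 9*S (b(S) = 8*S + S = 9*S)
W(V) = V³
E(v) = 10*v (E(v) = v + 9*v = 10*v)
1968 - E(W(Q)) = 1968 - 10*(-13)³ = 1968 - 10*(-2197) = 1968 - 1*(-21970) = 1968 + 21970 = 23938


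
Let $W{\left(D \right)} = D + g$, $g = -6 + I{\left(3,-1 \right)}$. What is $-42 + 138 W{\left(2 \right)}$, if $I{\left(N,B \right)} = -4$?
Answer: $-1146$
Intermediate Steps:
$g = -10$ ($g = -6 - 4 = -10$)
$W{\left(D \right)} = -10 + D$ ($W{\left(D \right)} = D - 10 = -10 + D$)
$-42 + 138 W{\left(2 \right)} = -42 + 138 \left(-10 + 2\right) = -42 + 138 \left(-8\right) = -42 - 1104 = -1146$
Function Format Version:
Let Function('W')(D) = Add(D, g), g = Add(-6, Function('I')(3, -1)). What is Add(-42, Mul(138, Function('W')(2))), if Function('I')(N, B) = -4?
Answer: -1146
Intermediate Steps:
g = -10 (g = Add(-6, -4) = -10)
Function('W')(D) = Add(-10, D) (Function('W')(D) = Add(D, -10) = Add(-10, D))
Add(-42, Mul(138, Function('W')(2))) = Add(-42, Mul(138, Add(-10, 2))) = Add(-42, Mul(138, -8)) = Add(-42, -1104) = -1146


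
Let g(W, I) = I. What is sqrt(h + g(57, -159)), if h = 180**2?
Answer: sqrt(32241) ≈ 179.56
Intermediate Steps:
h = 32400
sqrt(h + g(57, -159)) = sqrt(32400 - 159) = sqrt(32241)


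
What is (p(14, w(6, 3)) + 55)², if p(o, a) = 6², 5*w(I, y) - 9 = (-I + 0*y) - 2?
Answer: 8281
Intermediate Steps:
w(I, y) = 7/5 - I/5 (w(I, y) = 9/5 + ((-I + 0*y) - 2)/5 = 9/5 + ((-I + 0) - 2)/5 = 9/5 + (-I - 2)/5 = 9/5 + (-2 - I)/5 = 9/5 + (-⅖ - I/5) = 7/5 - I/5)
p(o, a) = 36
(p(14, w(6, 3)) + 55)² = (36 + 55)² = 91² = 8281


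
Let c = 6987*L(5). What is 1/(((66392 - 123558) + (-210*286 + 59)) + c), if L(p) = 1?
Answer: -1/110180 ≈ -9.0761e-6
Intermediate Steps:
c = 6987 (c = 6987*1 = 6987)
1/(((66392 - 123558) + (-210*286 + 59)) + c) = 1/(((66392 - 123558) + (-210*286 + 59)) + 6987) = 1/((-57166 + (-60060 + 59)) + 6987) = 1/((-57166 - 60001) + 6987) = 1/(-117167 + 6987) = 1/(-110180) = -1/110180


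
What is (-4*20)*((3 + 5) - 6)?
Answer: -160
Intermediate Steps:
(-4*20)*((3 + 5) - 6) = -80*(8 - 6) = -80*2 = -160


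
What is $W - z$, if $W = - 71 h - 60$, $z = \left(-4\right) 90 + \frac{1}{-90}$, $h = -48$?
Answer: $\frac{333721}{90} \approx 3708.0$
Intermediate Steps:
$z = - \frac{32401}{90}$ ($z = -360 - \frac{1}{90} = - \frac{32401}{90} \approx -360.01$)
$W = 3348$ ($W = \left(-71\right) \left(-48\right) - 60 = 3408 - 60 = 3348$)
$W - z = 3348 - - \frac{32401}{90} = 3348 + \frac{32401}{90} = \frac{333721}{90}$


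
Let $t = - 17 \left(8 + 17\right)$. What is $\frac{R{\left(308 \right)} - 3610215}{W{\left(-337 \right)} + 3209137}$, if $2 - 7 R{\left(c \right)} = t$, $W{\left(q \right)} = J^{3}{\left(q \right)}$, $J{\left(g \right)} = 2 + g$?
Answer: $\frac{1805077}{17193119} \approx 0.10499$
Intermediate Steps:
$W{\left(q \right)} = \left(2 + q\right)^{3}$
$t = -425$ ($t = \left(-17\right) 25 = -425$)
$R{\left(c \right)} = 61$ ($R{\left(c \right)} = \frac{2}{7} - - \frac{425}{7} = \frac{2}{7} + \frac{425}{7} = 61$)
$\frac{R{\left(308 \right)} - 3610215}{W{\left(-337 \right)} + 3209137} = \frac{61 - 3610215}{\left(2 - 337\right)^{3} + 3209137} = - \frac{3610154}{\left(-335\right)^{3} + 3209137} = - \frac{3610154}{-37595375 + 3209137} = - \frac{3610154}{-34386238} = \left(-3610154\right) \left(- \frac{1}{34386238}\right) = \frac{1805077}{17193119}$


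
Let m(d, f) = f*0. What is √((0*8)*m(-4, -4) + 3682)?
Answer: √3682 ≈ 60.680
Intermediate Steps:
m(d, f) = 0
√((0*8)*m(-4, -4) + 3682) = √((0*8)*0 + 3682) = √(0*0 + 3682) = √(0 + 3682) = √3682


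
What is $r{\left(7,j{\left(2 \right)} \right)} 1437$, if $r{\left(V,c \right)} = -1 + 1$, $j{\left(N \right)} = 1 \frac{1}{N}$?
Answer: $0$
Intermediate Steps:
$j{\left(N \right)} = \frac{1}{N}$
$r{\left(V,c \right)} = 0$
$r{\left(7,j{\left(2 \right)} \right)} 1437 = 0 \cdot 1437 = 0$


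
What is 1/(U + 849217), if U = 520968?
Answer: 1/1370185 ≈ 7.2983e-7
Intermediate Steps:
1/(U + 849217) = 1/(520968 + 849217) = 1/1370185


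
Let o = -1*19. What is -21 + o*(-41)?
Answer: 758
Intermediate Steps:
o = -19
-21 + o*(-41) = -21 - 19*(-41) = -21 + 779 = 758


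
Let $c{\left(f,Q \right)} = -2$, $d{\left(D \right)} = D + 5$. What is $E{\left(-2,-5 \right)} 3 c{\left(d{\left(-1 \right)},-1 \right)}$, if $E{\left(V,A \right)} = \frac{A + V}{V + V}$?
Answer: $- \frac{21}{2} \approx -10.5$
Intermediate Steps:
$d{\left(D \right)} = 5 + D$
$E{\left(V,A \right)} = \frac{A + V}{2 V}$
$E{\left(-2,-5 \right)} 3 c{\left(d{\left(-1 \right)},-1 \right)} = \frac{-5 - 2}{2 \left(-2\right)} 3 \left(-2\right) = \frac{1}{2} \left(- \frac{1}{2}\right) \left(-7\right) 3 \left(-2\right) = \frac{7}{4} \cdot 3 \left(-2\right) = \frac{21}{4} \left(-2\right) = - \frac{21}{2}$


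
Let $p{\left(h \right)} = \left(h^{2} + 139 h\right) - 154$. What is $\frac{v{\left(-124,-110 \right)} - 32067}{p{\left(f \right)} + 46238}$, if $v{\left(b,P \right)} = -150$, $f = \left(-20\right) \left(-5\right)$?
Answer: $- \frac{10739}{23328} \approx -0.46035$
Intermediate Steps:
$f = 100$
$p{\left(h \right)} = -154 + h^{2} + 139 h$
$\frac{v{\left(-124,-110 \right)} - 32067}{p{\left(f \right)} + 46238} = \frac{-150 - 32067}{\left(-154 + 100^{2} + 139 \cdot 100\right) + 46238} = - \frac{32217}{\left(-154 + 10000 + 13900\right) + 46238} = - \frac{32217}{23746 + 46238} = - \frac{32217}{69984} = \left(-32217\right) \frac{1}{69984} = - \frac{10739}{23328}$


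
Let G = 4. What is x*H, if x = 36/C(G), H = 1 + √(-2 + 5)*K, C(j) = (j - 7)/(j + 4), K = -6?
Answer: -96 + 576*√3 ≈ 901.66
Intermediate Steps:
C(j) = (-7 + j)/(4 + j)
H = 1 - 6*√3 (H = 1 + √(-2 + 5)*(-6) = 1 + √3*(-6) = 1 - 6*√3 ≈ -9.3923)
x = -96 (x = 36/(((-7 + 4)/(4 + 4))) = 36/((-3/8)) = 36/(((⅛)*(-3))) = 36/(-3/8) = 36*(-8/3) = -96)
x*H = -96*(1 - 6*√3) = -96 + 576*√3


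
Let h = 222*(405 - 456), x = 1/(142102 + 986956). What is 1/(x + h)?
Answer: -1129058/12783194675 ≈ -8.8324e-5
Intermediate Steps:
x = 1/1129058 ≈ 8.8569e-7
h = -11322 (h = 222*(-51) = -11322)
1/(x + h) = 1/(1/1129058 - 11322) = 1/(-12783194675/1129058) = -1129058/12783194675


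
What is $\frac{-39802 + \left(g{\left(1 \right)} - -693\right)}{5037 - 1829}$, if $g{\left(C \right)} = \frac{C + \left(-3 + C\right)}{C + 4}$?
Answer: $- \frac{97773}{8020} \approx -12.191$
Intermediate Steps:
$g{\left(C \right)} = \frac{-3 + 2 C}{4 + C}$
$\frac{-39802 + \left(g{\left(1 \right)} - -693\right)}{5037 - 1829} = \frac{-39802 + \left(\frac{-3 + 2 \cdot 1}{4 + 1} - -693\right)}{5037 - 1829} = \frac{-39802 + \left(\frac{-3 + 2}{5} + 693\right)}{3208} = \left(-39802 + \left(\frac{1}{5} \left(-1\right) + 693\right)\right) \frac{1}{3208} = \left(-39802 + \left(- \frac{1}{5} + 693\right)\right) \frac{1}{3208} = \left(-39802 + \frac{3464}{5}\right) \frac{1}{3208} = \left(- \frac{195546}{5}\right) \frac{1}{3208} = - \frac{97773}{8020}$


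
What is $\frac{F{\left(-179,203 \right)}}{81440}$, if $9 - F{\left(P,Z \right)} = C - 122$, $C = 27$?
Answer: $\frac{13}{10180} \approx 0.001277$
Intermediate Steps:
$F{\left(P,Z \right)} = 104$ ($F{\left(P,Z \right)} = 9 - \left(27 - 122\right) = 9 - -95 = 9 + 95 = 104$)
$\frac{F{\left(-179,203 \right)}}{81440} = \frac{104}{81440} = 104 \cdot \frac{1}{81440} = \frac{13}{10180}$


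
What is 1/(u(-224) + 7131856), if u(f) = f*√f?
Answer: 445741/3178961327760 + 7*I*√14/397370165970 ≈ 1.4022e-7 + 6.5912e-11*I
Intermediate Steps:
u(f) = f^(3/2)
1/(u(-224) + 7131856) = 1/((-224)^(3/2) + 7131856) = 1/(-896*I*√14 + 7131856) = 1/(7131856 - 896*I*√14)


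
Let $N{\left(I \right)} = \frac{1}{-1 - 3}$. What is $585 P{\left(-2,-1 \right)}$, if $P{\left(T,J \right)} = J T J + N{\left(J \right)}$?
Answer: $- \frac{5265}{4} \approx -1316.3$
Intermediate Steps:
$N{\left(I \right)} = - \frac{1}{4}$ ($N{\left(I \right)} = \frac{1}{-4} = - \frac{1}{4}$)
$P{\left(T,J \right)} = - \frac{1}{4} + T J^{2}$ ($P{\left(T,J \right)} = J T J - \frac{1}{4} = T J^{2} - \frac{1}{4} = - \frac{1}{4} + T J^{2}$)
$585 P{\left(-2,-1 \right)} = 585 \left(- \frac{1}{4} - 2 \left(-1\right)^{2}\right) = 585 \left(- \frac{1}{4} - 2\right) = 585 \left(- \frac{9}{4}\right) = - \frac{5265}{4}$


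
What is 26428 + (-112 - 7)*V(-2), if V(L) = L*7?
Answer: 28094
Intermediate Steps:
V(L) = 7*L
26428 + (-112 - 7)*V(-2) = 26428 + (-112 - 7)*(7*(-2)) = 26428 - 119*(-14) = 26428 + 1666 = 28094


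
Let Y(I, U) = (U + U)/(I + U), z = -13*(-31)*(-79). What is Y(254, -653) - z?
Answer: 12704269/399 ≈ 31840.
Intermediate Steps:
z = -31837 (z = 403*(-79) = -31837)
Y(I, U) = 2*U/(I + U) (Y(I, U) = (2*U)/(I + U) = 2*U/(I + U))
Y(254, -653) - z = 2*(-653)/(254 - 653) - 1*(-31837) = 2*(-653)/(-399) + 31837 = 2*(-653)*(-1/399) + 31837 = 1306/399 + 31837 = 12704269/399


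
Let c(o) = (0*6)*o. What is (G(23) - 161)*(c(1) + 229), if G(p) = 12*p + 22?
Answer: 31373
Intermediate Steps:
G(p) = 22 + 12*p
c(o) = 0 (c(o) = 0*o = 0)
(G(23) - 161)*(c(1) + 229) = ((22 + 12*23) - 161)*(0 + 229) = ((22 + 276) - 161)*229 = (298 - 161)*229 = 137*229 = 31373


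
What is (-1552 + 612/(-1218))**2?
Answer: 99324564964/41209 ≈ 2.4103e+6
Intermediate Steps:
(-1552 + 612/(-1218))**2 = (-1552 + 612*(-1/1218))**2 = (-1552 - 102/203)**2 = (-315158/203)**2 = 99324564964/41209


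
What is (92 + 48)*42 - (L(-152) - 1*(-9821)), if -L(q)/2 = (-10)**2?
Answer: -3741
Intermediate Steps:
L(q) = -200 (L(q) = -2*(-10)**2 = -2*100 = -200)
(92 + 48)*42 - (L(-152) - 1*(-9821)) = (92 + 48)*42 - (-200 - 1*(-9821)) = 140*42 - (-200 + 9821) = 5880 - 1*9621 = 5880 - 9621 = -3741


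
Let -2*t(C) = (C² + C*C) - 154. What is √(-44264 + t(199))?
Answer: 2*I*√20947 ≈ 289.46*I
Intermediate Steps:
t(C) = 77 - C² (t(C) = -((C² + C*C) - 154)/2 = -((C² + C²) - 154)/2 = -(2*C² - 154)/2 = -(-154 + 2*C²)/2 = 77 - C²)
√(-44264 + t(199)) = √(-44264 + (77 - 1*199²)) = √(-44264 + (77 - 1*39601)) = √(-44264 + (77 - 39601)) = √(-44264 - 39524) = √(-83788) = 2*I*√20947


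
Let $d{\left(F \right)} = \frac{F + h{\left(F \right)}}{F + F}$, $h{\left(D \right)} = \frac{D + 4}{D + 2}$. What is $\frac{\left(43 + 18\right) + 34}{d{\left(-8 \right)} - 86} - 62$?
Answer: $- \frac{129566}{2053} \approx -63.111$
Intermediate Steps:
$h{\left(D \right)} = \frac{4 + D}{2 + D}$
$d{\left(F \right)} = \frac{F + \frac{4 + F}{2 + F}}{2 F}$ ($d{\left(F \right)} = \frac{F + \frac{4 + F}{2 + F}}{F + F} = \frac{F + \frac{4 + F}{2 + F}}{2 F}$)
$\frac{\left(43 + 18\right) + 34}{d{\left(-8 \right)} - 86} - 62 = \frac{\left(43 + 18\right) + 34}{\frac{4 - 8 - 8 \left(2 - 8\right)}{2 \left(-8\right) \left(2 - 8\right)} - 86} - 62 = \frac{61 + 34}{\frac{1}{2} \left(- \frac{1}{8}\right) \frac{1}{-6} \left(4 - 8 - -48\right) - 86} - 62 = \frac{1}{\frac{1}{2} \left(- \frac{1}{8}\right) \left(- \frac{1}{6}\right) \left(4 - 8 + 48\right) - 86} \cdot 95 - 62 = \frac{1}{\frac{1}{2} \left(- \frac{1}{8}\right) \left(- \frac{1}{6}\right) 44 - 86} \cdot 95 - 62 = \frac{1}{\frac{11}{24} - 86} \cdot 95 - 62 = \frac{1}{- \frac{2053}{24}} \cdot 95 - 62 = \left(- \frac{24}{2053}\right) 95 - 62 = - \frac{2280}{2053} - 62 = - \frac{129566}{2053}$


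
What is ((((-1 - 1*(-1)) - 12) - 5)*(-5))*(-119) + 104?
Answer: -10011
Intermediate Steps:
((((-1 - 1*(-1)) - 12) - 5)*(-5))*(-119) + 104 = ((((-1 + 1) - 12) - 5)*(-5))*(-119) + 104 = (((0 - 12) - 5)*(-5))*(-119) + 104 = ((-12 - 5)*(-5))*(-119) + 104 = -17*(-5)*(-119) + 104 = 85*(-119) + 104 = -10115 + 104 = -10011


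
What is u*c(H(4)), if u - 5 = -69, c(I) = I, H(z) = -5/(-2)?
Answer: -160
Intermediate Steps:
H(z) = 5/2 (H(z) = -5*(-1/2) = 5/2)
u = -64 (u = 5 - 69 = -64)
u*c(H(4)) = -64*5/2 = -160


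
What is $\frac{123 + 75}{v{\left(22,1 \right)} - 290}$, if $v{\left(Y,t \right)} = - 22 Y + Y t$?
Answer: $- \frac{99}{376} \approx -0.2633$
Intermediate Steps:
$\frac{123 + 75}{v{\left(22,1 \right)} - 290} = \frac{123 + 75}{22 \left(-22 + 1\right) - 290} = \frac{198}{22 \left(-21\right) - 290} = \frac{198}{-462 - 290} = \frac{198}{-752} = 198 \left(- \frac{1}{752}\right) = - \frac{99}{376}$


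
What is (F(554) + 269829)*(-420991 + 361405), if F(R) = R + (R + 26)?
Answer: -16145601318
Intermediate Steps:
F(R) = 26 + 2*R (F(R) = R + (26 + R) = 26 + 2*R)
(F(554) + 269829)*(-420991 + 361405) = ((26 + 2*554) + 269829)*(-420991 + 361405) = ((26 + 1108) + 269829)*(-59586) = (1134 + 269829)*(-59586) = 270963*(-59586) = -16145601318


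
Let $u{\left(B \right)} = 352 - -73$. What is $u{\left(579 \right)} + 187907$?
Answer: $188332$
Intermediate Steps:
$u{\left(B \right)} = 425$ ($u{\left(B \right)} = 352 + 73 = 425$)
$u{\left(579 \right)} + 187907 = 425 + 187907 = 188332$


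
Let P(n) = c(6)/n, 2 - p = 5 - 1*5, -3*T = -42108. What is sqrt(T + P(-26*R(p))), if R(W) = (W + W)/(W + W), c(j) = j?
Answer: sqrt(2372045)/13 ≈ 118.47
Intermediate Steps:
T = 14036 (T = -1/3*(-42108) = 14036)
p = 2 (p = 2 - (5 - 1*5) = 2 - (5 - 5) = 2 - 1*0 = 2 + 0 = 2)
R(W) = 1 (R(W) = (2*W)/((2*W)) = (2*W)*(1/(2*W)) = 1)
P(n) = 6/n
sqrt(T + P(-26*R(p))) = sqrt(14036 + 6/((-26*1))) = sqrt(14036 + 6/(-26)) = sqrt(14036 + 6*(-1/26)) = sqrt(14036 - 3/13) = sqrt(182465/13) = sqrt(2372045)/13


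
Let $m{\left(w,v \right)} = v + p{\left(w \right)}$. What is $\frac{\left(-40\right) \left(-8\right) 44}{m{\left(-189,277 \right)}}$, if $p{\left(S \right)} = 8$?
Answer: $\frac{2816}{57} \approx 49.404$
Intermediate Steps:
$m{\left(w,v \right)} = 8 + v$ ($m{\left(w,v \right)} = v + 8 = 8 + v$)
$\frac{\left(-40\right) \left(-8\right) 44}{m{\left(-189,277 \right)}} = \frac{\left(-40\right) \left(-8\right) 44}{8 + 277} = \frac{320 \cdot 44}{285} = 14080 \cdot \frac{1}{285} = \frac{2816}{57}$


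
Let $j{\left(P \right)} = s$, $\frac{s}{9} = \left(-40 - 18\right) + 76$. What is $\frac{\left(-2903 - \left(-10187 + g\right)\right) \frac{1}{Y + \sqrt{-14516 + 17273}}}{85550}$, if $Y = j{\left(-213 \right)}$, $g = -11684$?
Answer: $\frac{512136}{334885475} - \frac{9484 \sqrt{2757}}{1004656425} \approx 0.0010336$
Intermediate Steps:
$s = 162$ ($s = 9 \left(\left(-40 - 18\right) + 76\right) = 9 \left(-58 + 76\right) = 9 \cdot 18 = 162$)
$j{\left(P \right)} = 162$
$Y = 162$
$\frac{\left(-2903 - \left(-10187 + g\right)\right) \frac{1}{Y + \sqrt{-14516 + 17273}}}{85550} = \frac{\left(-2903 - -21871\right) \frac{1}{162 + \sqrt{-14516 + 17273}}}{85550} = \frac{-2903 + \left(10187 + 11684\right)}{162 + \sqrt{2757}} \cdot \frac{1}{85550} = \frac{-2903 + 21871}{162 + \sqrt{2757}} \cdot \frac{1}{85550} = \frac{18968}{162 + \sqrt{2757}} \cdot \frac{1}{85550} = \frac{9484}{42775 \left(162 + \sqrt{2757}\right)}$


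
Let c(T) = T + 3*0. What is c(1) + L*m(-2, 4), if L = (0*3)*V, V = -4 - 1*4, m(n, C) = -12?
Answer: 1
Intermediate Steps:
V = -8 (V = -4 - 4 = -8)
c(T) = T (c(T) = T + 0 = T)
L = 0 (L = (0*3)*(-8) = 0*(-8) = 0)
c(1) + L*m(-2, 4) = 1 + 0*(-12) = 1 + 0 = 1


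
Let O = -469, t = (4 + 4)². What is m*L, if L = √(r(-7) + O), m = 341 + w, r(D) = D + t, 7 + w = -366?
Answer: -64*I*√103 ≈ -649.53*I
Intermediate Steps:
w = -373 (w = -7 - 366 = -373)
t = 64 (t = 8² = 64)
r(D) = 64 + D (r(D) = D + 64 = 64 + D)
m = -32 (m = 341 - 373 = -32)
L = 2*I*√103 (L = √((64 - 7) - 469) = √(57 - 469) = √(-412) = 2*I*√103 ≈ 20.298*I)
m*L = -64*I*√103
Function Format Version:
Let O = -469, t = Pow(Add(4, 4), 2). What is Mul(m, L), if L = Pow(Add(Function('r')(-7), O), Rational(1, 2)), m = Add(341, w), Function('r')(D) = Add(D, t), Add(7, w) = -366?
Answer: Mul(-64, I, Pow(103, Rational(1, 2))) ≈ Mul(-649.53, I)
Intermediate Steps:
w = -373 (w = Add(-7, -366) = -373)
t = 64 (t = Pow(8, 2) = 64)
Function('r')(D) = Add(64, D) (Function('r')(D) = Add(D, 64) = Add(64, D))
m = -32 (m = Add(341, -373) = -32)
L = Mul(2, I, Pow(103, Rational(1, 2))) (L = Pow(Add(Add(64, -7), -469), Rational(1, 2)) = Pow(Add(57, -469), Rational(1, 2)) = Pow(-412, Rational(1, 2)) = Mul(2, I, Pow(103, Rational(1, 2))) ≈ Mul(20.298, I))
Mul(m, L) = Mul(-32, Mul(2, I, Pow(103, Rational(1, 2)))) = Mul(-64, I, Pow(103, Rational(1, 2)))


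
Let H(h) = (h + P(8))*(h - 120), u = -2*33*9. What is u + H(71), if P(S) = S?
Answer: -4465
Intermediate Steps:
u = -594 (u = -66*9 = -594)
H(h) = (-120 + h)*(8 + h) (H(h) = (h + 8)*(h - 120) = (8 + h)*(-120 + h) = (-120 + h)*(8 + h))
u + H(71) = -594 + (-960 + 71² - 112*71) = -594 + (-960 + 5041 - 7952) = -594 - 3871 = -4465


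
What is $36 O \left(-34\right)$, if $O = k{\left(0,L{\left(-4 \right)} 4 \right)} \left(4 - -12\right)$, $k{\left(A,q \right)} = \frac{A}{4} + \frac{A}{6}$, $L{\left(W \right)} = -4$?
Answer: $0$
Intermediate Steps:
$k{\left(A,q \right)} = \frac{5 A}{12}$ ($k{\left(A,q \right)} = A \frac{1}{4} + A \frac{1}{6} = \frac{A}{4} + \frac{A}{6} = \frac{5 A}{12}$)
$O = 0$ ($O = \frac{5}{12} \cdot 0 \left(4 - -12\right) = 0 \left(4 + 12\right) = 0 \cdot 16 = 0$)
$36 O \left(-34\right) = 36 \cdot 0 \left(-34\right) = 0 \left(-34\right) = 0$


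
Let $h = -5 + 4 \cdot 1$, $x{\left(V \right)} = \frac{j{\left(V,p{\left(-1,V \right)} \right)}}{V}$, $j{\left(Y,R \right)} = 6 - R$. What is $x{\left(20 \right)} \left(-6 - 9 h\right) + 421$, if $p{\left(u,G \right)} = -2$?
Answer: $\frac{2111}{5} \approx 422.2$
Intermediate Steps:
$x{\left(V \right)} = \frac{8}{V}$ ($x{\left(V \right)} = \frac{6 - -2}{V} = \frac{6 + 2}{V} = \frac{8}{V}$)
$h = -1$ ($h = -5 + 4 = -1$)
$x{\left(20 \right)} \left(-6 - 9 h\right) + 421 = \frac{8}{20} \left(-6 - -9\right) + 421 = 8 \cdot \frac{1}{20} \left(-6 + 9\right) + 421 = \frac{2}{5} \cdot 3 + 421 = \frac{6}{5} + 421 = \frac{2111}{5}$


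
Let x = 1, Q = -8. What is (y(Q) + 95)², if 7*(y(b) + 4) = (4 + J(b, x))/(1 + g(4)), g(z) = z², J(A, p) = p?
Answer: 117375556/14161 ≈ 8288.7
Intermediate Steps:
y(b) = -471/119 (y(b) = -4 + ((4 + 1)/(1 + 4²))/7 = -4 + (5/(1 + 16))/7 = -4 + (5/17)/7 = -4 + (5*(1/17))/7 = -4 + (⅐)*(5/17) = -4 + 5/119 = -471/119)
(y(Q) + 95)² = (-471/119 + 95)² = (10834/119)² = 117375556/14161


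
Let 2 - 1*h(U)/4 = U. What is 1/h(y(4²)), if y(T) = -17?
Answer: 1/76 ≈ 0.013158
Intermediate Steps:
h(U) = 8 - 4*U
1/h(y(4²)) = 1/(8 - 4*(-17)) = 1/(8 + 68) = 1/76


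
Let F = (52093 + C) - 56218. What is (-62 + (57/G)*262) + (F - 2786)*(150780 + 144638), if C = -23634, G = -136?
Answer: -613600922763/68 ≈ -9.0235e+9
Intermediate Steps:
F = -27759 (F = (52093 - 23634) - 56218 = 28459 - 56218 = -27759)
(-62 + (57/G)*262) + (F - 2786)*(150780 + 144638) = (-62 + (57/(-136))*262) + (-27759 - 2786)*(150780 + 144638) = (-62 + (57*(-1/136))*262) - 30545*295418 = (-62 - 57/136*262) - 9023542810 = (-62 - 7467/68) - 9023542810 = -11683/68 - 9023542810 = -613600922763/68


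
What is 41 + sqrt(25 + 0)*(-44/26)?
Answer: 423/13 ≈ 32.538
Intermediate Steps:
41 + sqrt(25 + 0)*(-44/26) = 41 + sqrt(25)*(-44*1/26) = 41 + 5*(-22/13) = 41 - 110/13 = 423/13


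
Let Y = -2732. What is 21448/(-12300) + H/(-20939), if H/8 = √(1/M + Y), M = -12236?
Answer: -5362/3075 - 4*I*√102258555427/64052401 ≈ -1.7437 - 0.01997*I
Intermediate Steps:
H = 4*I*√102258555427/3059 (H = 8*√(1/(-12236) - 2732) = 8*√(-1/12236 - 2732) = 8*√(-33428753/12236) = 8*(I*√102258555427/6118) = 4*I*√102258555427/3059 ≈ 418.15*I)
21448/(-12300) + H/(-20939) = 21448/(-12300) + (4*I*√102258555427/3059)/(-20939) = 21448*(-1/12300) + (4*I*√102258555427/3059)*(-1/20939) = -5362/3075 - 4*I*√102258555427/64052401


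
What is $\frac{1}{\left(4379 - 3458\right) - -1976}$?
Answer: $\frac{1}{2897} \approx 0.00034518$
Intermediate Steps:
$\frac{1}{\left(4379 - 3458\right) - -1976} = \frac{1}{921 + \left(2025 - 49\right)} = \frac{1}{921 + 1976} = \frac{1}{2897}$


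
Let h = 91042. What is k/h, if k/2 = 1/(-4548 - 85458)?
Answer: -1/4097163126 ≈ -2.4407e-10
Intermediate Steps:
k = -1/45003 (k = 2/(-4548 - 85458) = 2/(-90006) = 2*(-1/90006) = -1/45003 ≈ -2.2221e-5)
k/h = -1/45003/91042 = -1/45003*1/91042 = -1/4097163126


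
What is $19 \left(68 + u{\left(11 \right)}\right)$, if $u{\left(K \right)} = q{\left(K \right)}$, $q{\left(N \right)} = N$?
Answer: $1501$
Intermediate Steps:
$u{\left(K \right)} = K$
$19 \left(68 + u{\left(11 \right)}\right) = 19 \left(68 + 11\right) = 19 \cdot 79 = 1501$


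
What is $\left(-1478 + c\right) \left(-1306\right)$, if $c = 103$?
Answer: $1795750$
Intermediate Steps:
$\left(-1478 + c\right) \left(-1306\right) = \left(-1478 + 103\right) \left(-1306\right) = \left(-1375\right) \left(-1306\right) = 1795750$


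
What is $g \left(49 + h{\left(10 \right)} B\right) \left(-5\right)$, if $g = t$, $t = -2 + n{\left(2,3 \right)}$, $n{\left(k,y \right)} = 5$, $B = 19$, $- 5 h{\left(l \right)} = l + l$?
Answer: $405$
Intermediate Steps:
$h{\left(l \right)} = - \frac{2 l}{5}$ ($h{\left(l \right)} = - \frac{l + l}{5} = - \frac{2 l}{5}$)
$t = 3$ ($t = -2 + 5 = 3$)
$g = 3$
$g \left(49 + h{\left(10 \right)} B\right) \left(-5\right) = 3 \left(49 + \left(- \frac{2}{5}\right) 10 \cdot 19\right) \left(-5\right) = 3 \left(49 - 76\right) \left(-5\right) = 3 \left(\left(-27\right) \left(-5\right)\right) = 3 \cdot 135 = 405$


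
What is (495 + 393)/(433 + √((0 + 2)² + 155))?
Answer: 192252/93665 - 444*√159/93665 ≈ 1.9928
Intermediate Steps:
(495 + 393)/(433 + √((0 + 2)² + 155)) = 888/(433 + √(2² + 155)) = 888/(433 + √(4 + 155)) = 888/(433 + √159)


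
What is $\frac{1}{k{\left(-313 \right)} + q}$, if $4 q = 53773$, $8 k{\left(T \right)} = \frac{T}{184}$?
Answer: $\frac{1472}{19788151} \approx 7.4388 \cdot 10^{-5}$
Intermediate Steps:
$k{\left(T \right)} = \frac{T}{1472}$ ($k{\left(T \right)} = \frac{T \frac{1}{184}}{8} = \frac{\frac{1}{184} T}{8} = \frac{T}{1472}$)
$q = \frac{53773}{4}$ ($q = \frac{1}{4} \cdot 53773 = \frac{53773}{4} \approx 13443.0$)
$\frac{1}{k{\left(-313 \right)} + q} = \frac{1}{\frac{1}{1472} \left(-313\right) + \frac{53773}{4}} = \frac{1}{- \frac{313}{1472} + \frac{53773}{4}} = \frac{1}{\frac{19788151}{1472}} = \frac{1472}{19788151}$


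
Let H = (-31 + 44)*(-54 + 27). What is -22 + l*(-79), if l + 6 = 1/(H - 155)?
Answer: 228791/506 ≈ 452.16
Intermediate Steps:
H = -351 (H = 13*(-27) = -351)
l = -3037/506 (l = -6 + 1/(-351 - 155) = -6 + 1/(-506) = -6 - 1/506 = -3037/506 ≈ -6.0020)
-22 + l*(-79) = -22 - 3037/506*(-79) = -22 + 239923/506 = 228791/506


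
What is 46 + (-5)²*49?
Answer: 1271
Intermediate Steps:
46 + (-5)²*49 = 46 + 25*49 = 46 + 1225 = 1271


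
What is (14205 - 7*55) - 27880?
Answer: -14060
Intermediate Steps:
(14205 - 7*55) - 27880 = (14205 - 385) - 27880 = 13820 - 27880 = -14060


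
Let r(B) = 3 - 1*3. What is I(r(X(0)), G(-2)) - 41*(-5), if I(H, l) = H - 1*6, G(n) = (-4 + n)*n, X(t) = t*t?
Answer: 199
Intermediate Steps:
X(t) = t**2
G(n) = n*(-4 + n)
r(B) = 0 (r(B) = 3 - 3 = 0)
I(H, l) = -6 + H (I(H, l) = H - 6 = -6 + H)
I(r(X(0)), G(-2)) - 41*(-5) = (-6 + 0) - 41*(-5) = -6 + 205 = 199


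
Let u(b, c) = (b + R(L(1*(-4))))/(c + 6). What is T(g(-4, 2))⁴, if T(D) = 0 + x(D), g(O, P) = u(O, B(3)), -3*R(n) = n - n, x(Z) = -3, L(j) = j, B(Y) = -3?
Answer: 81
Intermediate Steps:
R(n) = 0 (R(n) = -(n - n)/3 = -⅓*0 = 0)
u(b, c) = b/(6 + c) (u(b, c) = (b + 0)/(c + 6) = b/(6 + c))
g(O, P) = O/3 (g(O, P) = O/(6 - 3) = O/3)
T(D) = -3 (T(D) = 0 - 3 = -3)
T(g(-4, 2))⁴ = (-3)⁴ = 81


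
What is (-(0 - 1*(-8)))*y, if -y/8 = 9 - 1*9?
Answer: 0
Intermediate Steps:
y = 0 (y = -8*(9 - 1*9) = -8*(9 - 9) = -8*0 = 0)
(-(0 - 1*(-8)))*y = -(0 - 1*(-8))*0 = -(0 + 8)*0 = -1*8*0 = -8*0 = 0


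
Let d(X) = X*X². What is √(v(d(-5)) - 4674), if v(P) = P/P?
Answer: I*√4673 ≈ 68.359*I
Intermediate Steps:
d(X) = X³
v(P) = 1
√(v(d(-5)) - 4674) = √(1 - 4674) = √(-4673) = I*√4673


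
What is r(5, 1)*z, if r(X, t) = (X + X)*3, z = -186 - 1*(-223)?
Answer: 1110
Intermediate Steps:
z = 37 (z = -186 + 223 = 37)
r(X, t) = 6*X (r(X, t) = (2*X)*3 = 6*X)
r(5, 1)*z = (6*5)*37 = 30*37 = 1110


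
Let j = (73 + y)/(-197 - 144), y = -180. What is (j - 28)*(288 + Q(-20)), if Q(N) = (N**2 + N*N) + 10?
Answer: -10366218/341 ≈ -30399.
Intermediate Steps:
Q(N) = 10 + 2*N**2 (Q(N) = (N**2 + N**2) + 10 = 2*N**2 + 10 = 10 + 2*N**2)
j = 107/341 (j = (73 - 180)/(-197 - 144) = -107/(-341) = -107*(-1/341) = 107/341 ≈ 0.31378)
(j - 28)*(288 + Q(-20)) = (107/341 - 28)*(288 + (10 + 2*(-20)**2)) = -9441*(288 + (10 + 2*400))/341 = -9441*(288 + (10 + 800))/341 = -9441*(288 + 810)/341 = -9441/341*1098 = -10366218/341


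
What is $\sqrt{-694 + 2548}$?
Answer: $3 \sqrt{206} \approx 43.058$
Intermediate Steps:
$\sqrt{-694 + 2548} = \sqrt{1854} = 3 \sqrt{206}$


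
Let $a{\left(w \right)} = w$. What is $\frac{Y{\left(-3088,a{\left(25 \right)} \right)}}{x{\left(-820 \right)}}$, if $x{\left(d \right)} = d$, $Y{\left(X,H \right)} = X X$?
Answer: $- \frac{2383936}{205} \approx -11629.0$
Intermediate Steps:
$Y{\left(X,H \right)} = X^{2}$
$\frac{Y{\left(-3088,a{\left(25 \right)} \right)}}{x{\left(-820 \right)}} = \frac{\left(-3088\right)^{2}}{-820} = 9535744 \left(- \frac{1}{820}\right) = - \frac{2383936}{205}$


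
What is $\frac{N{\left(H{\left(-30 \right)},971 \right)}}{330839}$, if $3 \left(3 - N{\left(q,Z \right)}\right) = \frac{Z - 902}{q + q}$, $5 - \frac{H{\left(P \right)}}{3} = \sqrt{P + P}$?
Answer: $\frac{283}{33745578} - \frac{23 i \sqrt{15}}{84363945} \approx 8.3863 \cdot 10^{-6} - 1.0559 \cdot 10^{-6} i$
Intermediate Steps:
$H{\left(P \right)} = 15 - 3 \sqrt{2} \sqrt{P}$ ($H{\left(P \right)} = 15 - 3 \sqrt{P + P} = 15 - 3 \sqrt{2 P} = 15 - 3 \sqrt{2} \sqrt{P}$)
$N{\left(q,Z \right)} = 3 - \frac{-902 + Z}{6 q}$ ($N{\left(q,Z \right)} = 3 - \frac{\left(Z - 902\right) \frac{1}{q + q}}{3} = 3 - \frac{\left(-902 + Z\right) \frac{1}{2 q}}{3} = 3 - \frac{\frac{1}{2} \frac{1}{q} \left(-902 + Z\right)}{3} = 3 - \frac{-902 + Z}{6 q}$)
$\frac{N{\left(H{\left(-30 \right)},971 \right)}}{330839} = \frac{\frac{1}{6} \frac{1}{15 - 3 \sqrt{2} \sqrt{-30}} \left(902 - 971 + 18 \left(15 - 3 \sqrt{2} \sqrt{-30}\right)\right)}{330839} = \frac{902 - 971 + 18 \left(15 - 3 \sqrt{2} i \sqrt{30}\right)}{6 \left(15 - 3 \sqrt{2} i \sqrt{30}\right)} \frac{1}{330839} = \frac{902 - 971 + 18 \left(15 - 6 i \sqrt{15}\right)}{6 \left(15 - 6 i \sqrt{15}\right)} \frac{1}{330839} = \frac{902 - 971 + \left(270 - 108 i \sqrt{15}\right)}{6 \left(15 - 6 i \sqrt{15}\right)} \frac{1}{330839} = \frac{201 - 108 i \sqrt{15}}{6 \left(15 - 6 i \sqrt{15}\right)} \frac{1}{330839} = \frac{201 - 108 i \sqrt{15}}{1985034 \left(15 - 6 i \sqrt{15}\right)}$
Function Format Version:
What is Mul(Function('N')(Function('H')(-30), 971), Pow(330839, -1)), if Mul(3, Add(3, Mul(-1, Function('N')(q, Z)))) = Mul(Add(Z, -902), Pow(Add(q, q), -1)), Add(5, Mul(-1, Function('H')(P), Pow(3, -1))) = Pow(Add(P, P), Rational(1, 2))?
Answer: Add(Rational(283, 33745578), Mul(Rational(-23, 84363945), I, Pow(15, Rational(1, 2)))) ≈ Add(8.3863e-6, Mul(-1.0559e-6, I))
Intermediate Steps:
Function('H')(P) = Add(15, Mul(-3, Pow(2, Rational(1, 2)), Pow(P, Rational(1, 2)))) (Function('H')(P) = Add(15, Mul(-3, Pow(Add(P, P), Rational(1, 2)))) = Add(15, Mul(-3, Pow(Mul(2, P), Rational(1, 2)))) = Add(15, Mul(-3, Mul(Pow(2, Rational(1, 2)), Pow(P, Rational(1, 2))))) = Add(15, Mul(-3, Pow(2, Rational(1, 2)), Pow(P, Rational(1, 2)))))
Function('N')(q, Z) = Add(3, Mul(Rational(-1, 6), Pow(q, -1), Add(-902, Z))) (Function('N')(q, Z) = Add(3, Mul(Rational(-1, 3), Mul(Add(Z, -902), Pow(Add(q, q), -1)))) = Add(3, Mul(Rational(-1, 3), Mul(Add(-902, Z), Pow(Mul(2, q), -1)))) = Add(3, Mul(Rational(-1, 3), Mul(Add(-902, Z), Mul(Rational(1, 2), Pow(q, -1))))) = Add(3, Mul(Rational(-1, 3), Mul(Rational(1, 2), Pow(q, -1), Add(-902, Z)))) = Add(3, Mul(Rational(-1, 6), Pow(q, -1), Add(-902, Z))))
Mul(Function('N')(Function('H')(-30), 971), Pow(330839, -1)) = Mul(Mul(Rational(1, 6), Pow(Add(15, Mul(-3, Pow(2, Rational(1, 2)), Pow(-30, Rational(1, 2)))), -1), Add(902, Mul(-1, 971), Mul(18, Add(15, Mul(-3, Pow(2, Rational(1, 2)), Pow(-30, Rational(1, 2))))))), Pow(330839, -1)) = Mul(Mul(Rational(1, 6), Pow(Add(15, Mul(-3, Pow(2, Rational(1, 2)), Mul(I, Pow(30, Rational(1, 2))))), -1), Add(902, -971, Mul(18, Add(15, Mul(-3, Pow(2, Rational(1, 2)), Mul(I, Pow(30, Rational(1, 2)))))))), Rational(1, 330839)) = Mul(Mul(Rational(1, 6), Pow(Add(15, Mul(-6, I, Pow(15, Rational(1, 2)))), -1), Add(902, -971, Mul(18, Add(15, Mul(-6, I, Pow(15, Rational(1, 2))))))), Rational(1, 330839)) = Mul(Mul(Rational(1, 6), Pow(Add(15, Mul(-6, I, Pow(15, Rational(1, 2)))), -1), Add(902, -971, Add(270, Mul(-108, I, Pow(15, Rational(1, 2)))))), Rational(1, 330839)) = Mul(Mul(Rational(1, 6), Pow(Add(15, Mul(-6, I, Pow(15, Rational(1, 2)))), -1), Add(201, Mul(-108, I, Pow(15, Rational(1, 2))))), Rational(1, 330839)) = Mul(Rational(1, 1985034), Pow(Add(15, Mul(-6, I, Pow(15, Rational(1, 2)))), -1), Add(201, Mul(-108, I, Pow(15, Rational(1, 2)))))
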